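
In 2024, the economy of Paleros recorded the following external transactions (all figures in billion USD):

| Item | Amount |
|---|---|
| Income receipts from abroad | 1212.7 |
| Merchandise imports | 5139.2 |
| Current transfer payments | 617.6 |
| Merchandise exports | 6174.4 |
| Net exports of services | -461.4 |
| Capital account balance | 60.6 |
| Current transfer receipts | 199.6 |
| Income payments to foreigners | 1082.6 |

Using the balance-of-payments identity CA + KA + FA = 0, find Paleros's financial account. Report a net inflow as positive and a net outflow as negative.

-346.5

Goods balance = 6174.4 - 5139.2 = 1035.2
Services balance = -461.4
Trade balance (goods + services) = 1035.2 + (-461.4) = 573.8
Net primary income = 1212.7 - 1082.6 = 130.1
Net secondary income = 199.6 - 617.6 = -418.0
Current account = 573.8 + 130.1 + (-418.0) = 285.9
Financial account = -(285.9 + 60.6) = -346.5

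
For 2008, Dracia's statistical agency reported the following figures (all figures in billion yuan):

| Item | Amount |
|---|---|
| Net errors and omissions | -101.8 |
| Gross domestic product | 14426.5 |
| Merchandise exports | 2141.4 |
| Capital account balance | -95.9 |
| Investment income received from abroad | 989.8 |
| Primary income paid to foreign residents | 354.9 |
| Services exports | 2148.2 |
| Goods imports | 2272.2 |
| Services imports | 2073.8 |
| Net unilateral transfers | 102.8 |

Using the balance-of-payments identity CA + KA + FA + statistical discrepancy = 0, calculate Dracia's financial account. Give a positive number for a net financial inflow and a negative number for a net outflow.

-483.6

Goods balance = 2141.4 - 2272.2 = -130.8
Services balance = 2148.2 - 2073.8 = 74.4
Trade balance (goods + services) = -130.8 + 74.4 = -56.4
Net primary income = 989.8 - 354.9 = 634.9
Net secondary income = 102.8
Current account = -56.4 + 634.9 + 102.8 = 681.3
Financial account = -(681.3 + (-95.9) + (-101.8)) = -483.6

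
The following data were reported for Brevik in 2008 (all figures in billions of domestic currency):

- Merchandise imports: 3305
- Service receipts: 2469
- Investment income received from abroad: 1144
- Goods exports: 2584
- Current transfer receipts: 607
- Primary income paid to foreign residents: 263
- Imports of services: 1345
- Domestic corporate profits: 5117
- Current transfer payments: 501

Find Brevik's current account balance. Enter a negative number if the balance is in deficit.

1390

Goods balance = 2584 - 3305 = -721
Services balance = 2469 - 1345 = 1124
Trade balance (goods + services) = -721 + 1124 = 403
Net primary income = 1144 - 263 = 881
Net secondary income = 607 - 501 = 106
Current account = 403 + 881 + 106 = 1390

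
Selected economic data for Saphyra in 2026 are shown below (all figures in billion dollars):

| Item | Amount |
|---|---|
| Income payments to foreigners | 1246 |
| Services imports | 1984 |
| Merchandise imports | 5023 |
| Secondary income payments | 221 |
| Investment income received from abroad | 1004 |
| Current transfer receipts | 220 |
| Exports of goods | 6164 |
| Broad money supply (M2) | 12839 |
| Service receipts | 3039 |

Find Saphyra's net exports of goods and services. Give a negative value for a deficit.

Goods balance = 6164 - 5023 = 1141
Services balance = 3039 - 1984 = 1055
Trade balance (goods + services) = 1141 + 1055 = 2196

2196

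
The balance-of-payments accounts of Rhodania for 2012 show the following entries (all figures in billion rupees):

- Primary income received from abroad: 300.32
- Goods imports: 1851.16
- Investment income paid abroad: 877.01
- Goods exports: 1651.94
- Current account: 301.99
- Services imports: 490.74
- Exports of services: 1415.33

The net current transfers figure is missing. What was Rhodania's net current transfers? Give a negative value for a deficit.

153.31

Current account = goods balance + services balance + net primary income + net secondary income
Sum of the known components = 148.68
Net current transfers = CA - (known components) = 301.99 - 148.68 = 153.31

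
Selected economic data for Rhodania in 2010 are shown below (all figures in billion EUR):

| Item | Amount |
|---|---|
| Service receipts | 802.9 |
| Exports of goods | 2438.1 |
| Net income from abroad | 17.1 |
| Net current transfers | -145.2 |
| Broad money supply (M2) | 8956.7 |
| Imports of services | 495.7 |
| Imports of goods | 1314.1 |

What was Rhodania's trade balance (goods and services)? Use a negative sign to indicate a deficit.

1431.2

Goods balance = 2438.1 - 1314.1 = 1124.0
Services balance = 802.9 - 495.7 = 307.2
Trade balance (goods + services) = 1124.0 + 307.2 = 1431.2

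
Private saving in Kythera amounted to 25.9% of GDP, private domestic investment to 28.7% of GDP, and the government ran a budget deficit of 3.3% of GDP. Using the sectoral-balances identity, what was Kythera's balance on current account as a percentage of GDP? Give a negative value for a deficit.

By the sectoral-balances identity, CA = (S_private - I) + (T - G).
Private balance = 25.9 - 28.7 = -2.8
Government balance (T - G) = -3.3
CA = -2.8 + (-3.3) = -6.1

-6.1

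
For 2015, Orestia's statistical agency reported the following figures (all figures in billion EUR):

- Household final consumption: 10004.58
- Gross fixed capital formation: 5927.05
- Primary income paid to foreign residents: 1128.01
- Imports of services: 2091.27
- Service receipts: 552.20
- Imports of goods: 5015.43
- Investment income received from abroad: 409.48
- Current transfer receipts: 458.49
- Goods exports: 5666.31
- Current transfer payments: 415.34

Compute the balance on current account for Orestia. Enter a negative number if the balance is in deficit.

-1563.57

Goods balance = 5666.31 - 5015.43 = 650.88
Services balance = 552.20 - 2091.27 = -1539.07
Trade balance (goods + services) = 650.88 + (-1539.07) = -888.19
Net primary income = 409.48 - 1128.01 = -718.53
Net secondary income = 458.49 - 415.34 = 43.15
Current account = -888.19 + (-718.53) + 43.15 = -1563.57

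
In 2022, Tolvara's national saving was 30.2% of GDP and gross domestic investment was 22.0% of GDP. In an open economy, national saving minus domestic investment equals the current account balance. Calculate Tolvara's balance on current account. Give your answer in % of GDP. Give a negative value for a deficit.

CA = S - I = 30.2 - 22.0 = 8.2

8.2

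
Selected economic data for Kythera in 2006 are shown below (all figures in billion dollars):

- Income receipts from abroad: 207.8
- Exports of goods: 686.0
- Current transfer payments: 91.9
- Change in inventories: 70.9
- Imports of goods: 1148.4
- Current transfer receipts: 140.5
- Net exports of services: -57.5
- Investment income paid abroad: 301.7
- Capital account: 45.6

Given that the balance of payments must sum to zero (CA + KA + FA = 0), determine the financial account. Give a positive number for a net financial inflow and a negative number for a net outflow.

519.6

Goods balance = 686.0 - 1148.4 = -462.4
Services balance = -57.5
Trade balance (goods + services) = -462.4 + (-57.5) = -519.9
Net primary income = 207.8 - 301.7 = -93.9
Net secondary income = 140.5 - 91.9 = 48.6
Current account = -519.9 + (-93.9) + 48.6 = -565.2
Financial account = -(-565.2 + 45.6) = 519.6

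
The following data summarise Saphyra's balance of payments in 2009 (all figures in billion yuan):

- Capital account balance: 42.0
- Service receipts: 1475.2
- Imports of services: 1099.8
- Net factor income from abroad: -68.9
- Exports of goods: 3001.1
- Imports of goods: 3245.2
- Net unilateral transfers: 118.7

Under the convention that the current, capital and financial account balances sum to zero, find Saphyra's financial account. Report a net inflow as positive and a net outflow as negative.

Goods balance = 3001.1 - 3245.2 = -244.1
Services balance = 1475.2 - 1099.8 = 375.4
Trade balance (goods + services) = -244.1 + 375.4 = 131.3
Net primary income = -68.9
Net secondary income = 118.7
Current account = 131.3 + (-68.9) + 118.7 = 181.1
Financial account = -(181.1 + 42.0) = -223.1

-223.1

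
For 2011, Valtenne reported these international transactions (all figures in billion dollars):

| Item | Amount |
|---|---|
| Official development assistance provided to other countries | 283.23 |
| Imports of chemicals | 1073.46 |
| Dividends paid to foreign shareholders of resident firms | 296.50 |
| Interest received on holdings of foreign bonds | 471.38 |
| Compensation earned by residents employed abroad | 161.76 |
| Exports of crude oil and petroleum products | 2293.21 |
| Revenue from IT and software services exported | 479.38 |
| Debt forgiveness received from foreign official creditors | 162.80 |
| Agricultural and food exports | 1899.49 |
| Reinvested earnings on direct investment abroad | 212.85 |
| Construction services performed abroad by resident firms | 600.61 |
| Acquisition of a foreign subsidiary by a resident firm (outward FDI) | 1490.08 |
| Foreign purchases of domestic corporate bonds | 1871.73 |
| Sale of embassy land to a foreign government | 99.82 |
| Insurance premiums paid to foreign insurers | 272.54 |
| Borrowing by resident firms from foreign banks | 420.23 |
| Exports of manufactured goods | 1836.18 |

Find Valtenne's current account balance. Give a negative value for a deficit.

6029.13

Goods: 1836.18 + 1899.49 - 1073.46 + 2293.21 = 4955.42
Services: 479.38 + 600.61 - 272.54 = 807.45
Primary income: -296.50 + 161.76 + 471.38 + 212.85 = 549.49
Secondary income: -283.23
Current account = 4955.42 + 807.45 + 549.49 + (-283.23) = 6029.13
(Excluded from the current account — capital account: debt forgiveness received from foreign official creditors 162.80, sale of embassy land to a foreign government 99.82; financial account: acquisition of a foreign subsidiary by a resident firm (outward FDI) 1490.08, foreign purchases of domestic corporate bonds 1871.73, borrowing by resident firms from foreign banks 420.23.)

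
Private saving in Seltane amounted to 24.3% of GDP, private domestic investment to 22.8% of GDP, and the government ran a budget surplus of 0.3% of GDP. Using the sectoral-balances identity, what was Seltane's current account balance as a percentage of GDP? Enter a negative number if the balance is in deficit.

1.8

By the sectoral-balances identity, CA = (S_private - I) + (T - G).
Private balance = 24.3 - 22.8 = 1.5
Government balance (T - G) = 0.3
CA = 1.5 + 0.3 = 1.8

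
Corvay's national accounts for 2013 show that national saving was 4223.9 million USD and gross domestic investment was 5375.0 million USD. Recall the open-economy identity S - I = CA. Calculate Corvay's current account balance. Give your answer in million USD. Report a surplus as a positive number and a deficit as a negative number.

-1151.1

S - I = CA (net lending to the rest of the world).
CA = S - I = 4223.9 - 5375.0 = -1151.1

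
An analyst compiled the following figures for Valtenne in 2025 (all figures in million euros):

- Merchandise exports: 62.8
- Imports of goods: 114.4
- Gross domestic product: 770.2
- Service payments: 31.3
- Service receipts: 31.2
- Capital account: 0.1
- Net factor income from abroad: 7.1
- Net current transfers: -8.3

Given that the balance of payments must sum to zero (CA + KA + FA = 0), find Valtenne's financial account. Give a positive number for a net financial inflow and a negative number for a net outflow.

52.8

Goods balance = 62.8 - 114.4 = -51.6
Services balance = 31.2 - 31.3 = -0.1
Trade balance (goods + services) = -51.6 + (-0.1) = -51.7
Net primary income = 7.1
Net secondary income = -8.3
Current account = -51.7 + 7.1 + (-8.3) = -52.9
Financial account = -(-52.9 + 0.1) = 52.8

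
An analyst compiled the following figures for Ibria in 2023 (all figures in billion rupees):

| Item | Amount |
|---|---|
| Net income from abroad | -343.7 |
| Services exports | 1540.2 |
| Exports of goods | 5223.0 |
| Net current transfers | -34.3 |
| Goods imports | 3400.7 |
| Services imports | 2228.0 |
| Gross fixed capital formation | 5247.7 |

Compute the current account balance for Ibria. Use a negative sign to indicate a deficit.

756.5

Goods balance = 5223.0 - 3400.7 = 1822.3
Services balance = 1540.2 - 2228.0 = -687.8
Trade balance (goods + services) = 1822.3 + (-687.8) = 1134.5
Net primary income = -343.7
Net secondary income = -34.3
Current account = 1134.5 + (-343.7) + (-34.3) = 756.5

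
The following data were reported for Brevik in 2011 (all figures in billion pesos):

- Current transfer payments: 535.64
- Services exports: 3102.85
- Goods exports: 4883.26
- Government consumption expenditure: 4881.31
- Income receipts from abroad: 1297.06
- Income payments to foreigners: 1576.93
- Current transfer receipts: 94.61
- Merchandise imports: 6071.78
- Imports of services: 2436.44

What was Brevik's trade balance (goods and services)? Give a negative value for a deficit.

Goods balance = 4883.26 - 6071.78 = -1188.52
Services balance = 3102.85 - 2436.44 = 666.41
Trade balance (goods + services) = -1188.52 + 666.41 = -522.11

-522.11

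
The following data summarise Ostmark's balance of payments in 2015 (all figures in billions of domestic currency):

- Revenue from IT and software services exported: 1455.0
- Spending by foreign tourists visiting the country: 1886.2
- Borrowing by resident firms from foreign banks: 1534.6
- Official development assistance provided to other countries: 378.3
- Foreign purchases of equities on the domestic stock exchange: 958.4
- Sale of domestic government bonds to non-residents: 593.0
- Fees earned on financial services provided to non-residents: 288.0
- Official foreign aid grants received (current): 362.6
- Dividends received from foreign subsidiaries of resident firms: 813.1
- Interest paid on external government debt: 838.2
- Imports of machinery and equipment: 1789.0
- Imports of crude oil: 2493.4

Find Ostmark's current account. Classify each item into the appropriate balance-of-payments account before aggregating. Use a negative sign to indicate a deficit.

Goods: -2493.4 - 1789.0 = -4282.4
Services: 288.0 + 1455.0 + 1886.2 = 3629.2
Primary income: 813.1 - 838.2 = -25.1
Secondary income: 362.6 - 378.3 = -15.7
Current account = (-4282.4) + 3629.2 + (-25.1) + (-15.7) = -694.0
(Excluded from the current account — financial account: borrowing by resident firms from foreign banks 1534.6, foreign purchases of equities on the domestic stock exchange 958.4, sale of domestic government bonds to non-residents 593.0.)

-694.0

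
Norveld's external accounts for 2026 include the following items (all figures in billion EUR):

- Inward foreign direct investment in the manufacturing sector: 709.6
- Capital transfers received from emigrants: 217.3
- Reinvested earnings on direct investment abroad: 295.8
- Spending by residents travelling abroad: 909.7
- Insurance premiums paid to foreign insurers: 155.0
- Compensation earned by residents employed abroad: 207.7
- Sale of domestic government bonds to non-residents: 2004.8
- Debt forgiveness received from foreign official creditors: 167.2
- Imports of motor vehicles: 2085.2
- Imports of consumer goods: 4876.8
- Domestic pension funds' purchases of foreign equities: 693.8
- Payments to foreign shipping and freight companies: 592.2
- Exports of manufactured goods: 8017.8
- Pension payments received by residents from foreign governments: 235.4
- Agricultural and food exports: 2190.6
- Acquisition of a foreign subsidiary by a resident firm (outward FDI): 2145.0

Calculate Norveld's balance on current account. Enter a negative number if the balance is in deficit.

Goods: 2190.6 + 8017.8 - 2085.2 - 4876.8 = 3246.4
Services: -909.7 - 155.0 - 592.2 = -1656.9
Primary income: 295.8 + 207.7 = 503.5
Secondary income: 235.4
Current account = 3246.4 + (-1656.9) + 503.5 + 235.4 = 2328.4
(Excluded from the current account — financial account: inward foreign direct investment in the manufacturing sector 709.6, sale of domestic government bonds to non-residents 2004.8, domestic pension funds' purchases of foreign equities 693.8, acquisition of a foreign subsidiary by a resident firm (outward FDI) 2145.0; capital account: capital transfers received from emigrants 217.3, debt forgiveness received from foreign official creditors 167.2.)

2328.4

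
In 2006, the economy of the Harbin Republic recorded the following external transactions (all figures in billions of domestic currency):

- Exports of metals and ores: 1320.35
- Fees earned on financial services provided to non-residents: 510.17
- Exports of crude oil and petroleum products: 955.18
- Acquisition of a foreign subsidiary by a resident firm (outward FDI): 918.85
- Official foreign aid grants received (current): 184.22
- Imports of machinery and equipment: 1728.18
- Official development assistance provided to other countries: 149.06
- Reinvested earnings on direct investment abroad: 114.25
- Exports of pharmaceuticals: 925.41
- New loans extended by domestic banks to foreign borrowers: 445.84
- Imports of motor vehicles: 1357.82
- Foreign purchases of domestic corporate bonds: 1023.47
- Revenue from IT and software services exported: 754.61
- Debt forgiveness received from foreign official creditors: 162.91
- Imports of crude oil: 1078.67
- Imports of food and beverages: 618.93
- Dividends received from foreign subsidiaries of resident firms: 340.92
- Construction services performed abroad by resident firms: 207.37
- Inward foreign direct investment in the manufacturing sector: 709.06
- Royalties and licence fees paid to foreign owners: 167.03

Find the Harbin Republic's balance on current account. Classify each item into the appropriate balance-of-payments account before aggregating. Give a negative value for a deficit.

212.79

Goods: -1078.67 + 925.41 + 1320.35 + 955.18 - 1357.82 - 618.93 - 1728.18 = -1582.66
Services: -167.03 + 207.37 + 510.17 + 754.61 = 1305.12
Primary income: 114.25 + 340.92 = 455.17
Secondary income: -149.06 + 184.22 = 35.16
Current account = (-1582.66) + 1305.12 + 455.17 + 35.16 = 212.79
(Excluded from the current account — financial account: acquisition of a foreign subsidiary by a resident firm (outward FDI) 918.85, new loans extended by domestic banks to foreign borrowers 445.84, foreign purchases of domestic corporate bonds 1023.47, inward foreign direct investment in the manufacturing sector 709.06; capital account: debt forgiveness received from foreign official creditors 162.91.)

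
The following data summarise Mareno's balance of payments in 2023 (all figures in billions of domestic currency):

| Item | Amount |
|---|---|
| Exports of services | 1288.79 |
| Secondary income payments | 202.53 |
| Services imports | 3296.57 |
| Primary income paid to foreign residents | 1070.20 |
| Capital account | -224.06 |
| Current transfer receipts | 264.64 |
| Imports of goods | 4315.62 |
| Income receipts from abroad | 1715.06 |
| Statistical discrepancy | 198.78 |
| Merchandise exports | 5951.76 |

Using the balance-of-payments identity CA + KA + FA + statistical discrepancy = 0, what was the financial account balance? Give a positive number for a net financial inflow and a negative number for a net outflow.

-310.05

Goods balance = 5951.76 - 4315.62 = 1636.14
Services balance = 1288.79 - 3296.57 = -2007.78
Trade balance (goods + services) = 1636.14 + (-2007.78) = -371.64
Net primary income = 1715.06 - 1070.20 = 644.86
Net secondary income = 264.64 - 202.53 = 62.11
Current account = -371.64 + 644.86 + 62.11 = 335.33
Financial account = -(335.33 + (-224.06) + 198.78) = -310.05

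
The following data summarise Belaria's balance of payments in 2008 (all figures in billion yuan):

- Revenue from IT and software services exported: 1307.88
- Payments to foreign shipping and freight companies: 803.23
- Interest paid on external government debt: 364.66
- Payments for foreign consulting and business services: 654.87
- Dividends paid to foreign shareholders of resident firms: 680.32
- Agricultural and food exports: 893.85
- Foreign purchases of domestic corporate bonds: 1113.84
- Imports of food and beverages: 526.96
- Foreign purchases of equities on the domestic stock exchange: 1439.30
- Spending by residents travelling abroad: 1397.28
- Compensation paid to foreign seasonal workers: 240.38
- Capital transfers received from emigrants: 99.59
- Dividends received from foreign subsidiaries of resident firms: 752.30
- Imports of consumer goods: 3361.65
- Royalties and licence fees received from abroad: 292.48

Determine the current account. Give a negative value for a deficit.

-4782.84

Goods: -3361.65 - 526.96 + 893.85 = -2994.76
Services: -803.23 + 292.48 - 1397.28 + 1307.88 - 654.87 = -1255.02
Primary income: -680.32 - 364.66 + 752.30 - 240.38 = -533.06
Current account = (-2994.76) + (-1255.02) + (-533.06) = -4782.84
(Excluded from the current account — financial account: foreign purchases of domestic corporate bonds 1113.84, foreign purchases of equities on the domestic stock exchange 1439.30; capital account: capital transfers received from emigrants 99.59.)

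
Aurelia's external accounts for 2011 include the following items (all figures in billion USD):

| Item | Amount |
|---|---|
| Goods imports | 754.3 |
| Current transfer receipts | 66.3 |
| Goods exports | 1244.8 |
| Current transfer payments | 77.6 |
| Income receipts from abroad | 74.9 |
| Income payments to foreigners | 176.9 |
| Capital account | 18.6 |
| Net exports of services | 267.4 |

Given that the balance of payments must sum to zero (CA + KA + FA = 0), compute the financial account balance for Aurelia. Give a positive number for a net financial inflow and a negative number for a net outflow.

Goods balance = 1244.8 - 754.3 = 490.5
Services balance = 267.4
Trade balance (goods + services) = 490.5 + 267.4 = 757.9
Net primary income = 74.9 - 176.9 = -102.0
Net secondary income = 66.3 - 77.6 = -11.3
Current account = 757.9 + (-102.0) + (-11.3) = 644.6
Financial account = -(644.6 + 18.6) = -663.2

-663.2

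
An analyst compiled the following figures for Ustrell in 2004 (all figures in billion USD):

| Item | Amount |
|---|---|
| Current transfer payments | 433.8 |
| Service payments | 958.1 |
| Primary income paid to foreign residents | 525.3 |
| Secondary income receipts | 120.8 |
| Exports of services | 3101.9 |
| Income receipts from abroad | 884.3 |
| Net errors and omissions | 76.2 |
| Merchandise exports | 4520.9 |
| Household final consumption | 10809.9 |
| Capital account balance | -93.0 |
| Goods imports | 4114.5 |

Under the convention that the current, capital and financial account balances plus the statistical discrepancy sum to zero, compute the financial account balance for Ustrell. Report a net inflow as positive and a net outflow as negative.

-2579.4

Goods balance = 4520.9 - 4114.5 = 406.4
Services balance = 3101.9 - 958.1 = 2143.8
Trade balance (goods + services) = 406.4 + 2143.8 = 2550.2
Net primary income = 884.3 - 525.3 = 359.0
Net secondary income = 120.8 - 433.8 = -313.0
Current account = 2550.2 + 359.0 + (-313.0) = 2596.2
Financial account = -(2596.2 + (-93.0) + 76.2) = -2579.4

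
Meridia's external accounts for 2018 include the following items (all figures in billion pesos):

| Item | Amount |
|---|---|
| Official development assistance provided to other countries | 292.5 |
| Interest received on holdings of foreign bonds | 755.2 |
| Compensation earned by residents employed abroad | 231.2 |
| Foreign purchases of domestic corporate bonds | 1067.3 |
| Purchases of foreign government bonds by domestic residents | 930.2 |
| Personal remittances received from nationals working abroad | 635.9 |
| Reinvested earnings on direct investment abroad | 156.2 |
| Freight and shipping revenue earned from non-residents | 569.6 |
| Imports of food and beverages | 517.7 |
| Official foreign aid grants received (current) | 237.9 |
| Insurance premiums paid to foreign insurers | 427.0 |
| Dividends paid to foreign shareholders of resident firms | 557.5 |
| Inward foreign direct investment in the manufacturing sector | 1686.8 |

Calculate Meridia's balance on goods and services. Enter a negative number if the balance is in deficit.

-375.1

Goods: -517.7
Services: -427.0 + 569.6 = 142.6
Trade balance = -517.7 + 142.6 = -375.1
(Excluded from the trade balance — secondary income: official development assistance provided to other countries 292.5, personal remittances received from nationals working abroad 635.9, official foreign aid grants received (current) 237.9; primary income: interest received on holdings of foreign bonds 755.2, compensation earned by residents employed abroad 231.2, reinvested earnings on direct investment abroad 156.2, dividends paid to foreign shareholders of resident firms 557.5; financial account: foreign purchases of domestic corporate bonds 1067.3, purchases of foreign government bonds by domestic residents 930.2, inward foreign direct investment in the manufacturing sector 1686.8.)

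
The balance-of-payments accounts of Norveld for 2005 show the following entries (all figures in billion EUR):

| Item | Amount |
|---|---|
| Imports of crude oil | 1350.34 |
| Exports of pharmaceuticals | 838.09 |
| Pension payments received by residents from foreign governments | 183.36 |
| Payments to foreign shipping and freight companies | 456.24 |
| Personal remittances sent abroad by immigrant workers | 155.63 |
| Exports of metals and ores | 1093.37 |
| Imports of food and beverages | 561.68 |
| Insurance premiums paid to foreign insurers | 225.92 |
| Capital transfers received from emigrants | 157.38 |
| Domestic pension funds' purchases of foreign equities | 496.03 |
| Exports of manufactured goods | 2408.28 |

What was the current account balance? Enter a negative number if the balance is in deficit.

Goods: 1093.37 + 2408.28 - 561.68 + 838.09 - 1350.34 = 2427.72
Services: -225.92 - 456.24 = -682.16
Secondary income: 183.36 - 155.63 = 27.73
Current account = 2427.72 + (-682.16) + 27.73 = 1773.29
(Excluded from the current account — capital account: capital transfers received from emigrants 157.38; financial account: domestic pension funds' purchases of foreign equities 496.03.)

1773.29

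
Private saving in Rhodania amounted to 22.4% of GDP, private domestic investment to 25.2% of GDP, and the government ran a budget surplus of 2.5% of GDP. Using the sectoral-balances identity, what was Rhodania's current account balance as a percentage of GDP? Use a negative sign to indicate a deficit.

By the sectoral-balances identity, CA = (S_private - I) + (T - G).
Private balance = 22.4 - 25.2 = -2.8
Government balance (T - G) = 2.5
CA = -2.8 + 2.5 = -0.3

-0.3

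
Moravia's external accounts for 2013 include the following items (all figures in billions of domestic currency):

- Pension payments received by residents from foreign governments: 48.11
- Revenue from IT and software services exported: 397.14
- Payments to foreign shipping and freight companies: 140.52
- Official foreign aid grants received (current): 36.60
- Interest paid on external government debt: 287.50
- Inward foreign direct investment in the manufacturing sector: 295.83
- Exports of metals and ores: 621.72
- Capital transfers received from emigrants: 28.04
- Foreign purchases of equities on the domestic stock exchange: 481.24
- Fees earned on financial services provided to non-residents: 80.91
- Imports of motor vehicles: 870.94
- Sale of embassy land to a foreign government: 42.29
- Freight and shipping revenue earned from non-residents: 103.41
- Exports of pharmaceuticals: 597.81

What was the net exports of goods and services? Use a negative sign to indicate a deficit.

789.53

Goods: 597.81 - 870.94 + 621.72 = 348.59
Services: -140.52 + 80.91 + 103.41 + 397.14 = 440.94
Trade balance = 348.59 + 440.94 = 789.53
(Excluded from the trade balance — secondary income: pension payments received by residents from foreign governments 48.11, official foreign aid grants received (current) 36.60; primary income: interest paid on external government debt 287.50; financial account: inward foreign direct investment in the manufacturing sector 295.83, foreign purchases of equities on the domestic stock exchange 481.24; capital account: capital transfers received from emigrants 28.04, sale of embassy land to a foreign government 42.29.)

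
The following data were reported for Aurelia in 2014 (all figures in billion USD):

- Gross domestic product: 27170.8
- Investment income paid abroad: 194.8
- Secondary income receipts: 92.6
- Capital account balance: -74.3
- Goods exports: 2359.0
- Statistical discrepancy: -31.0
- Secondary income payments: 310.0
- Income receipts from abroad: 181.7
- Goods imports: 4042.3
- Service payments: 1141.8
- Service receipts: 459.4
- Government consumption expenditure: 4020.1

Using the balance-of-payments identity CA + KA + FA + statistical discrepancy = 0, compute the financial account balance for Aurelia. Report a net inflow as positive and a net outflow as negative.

2701.5

Goods balance = 2359.0 - 4042.3 = -1683.3
Services balance = 459.4 - 1141.8 = -682.4
Trade balance (goods + services) = -1683.3 + (-682.4) = -2365.7
Net primary income = 181.7 - 194.8 = -13.1
Net secondary income = 92.6 - 310.0 = -217.4
Current account = -2365.7 + (-13.1) + (-217.4) = -2596.2
Financial account = -(-2596.2 + (-74.3) + (-31.0)) = 2701.5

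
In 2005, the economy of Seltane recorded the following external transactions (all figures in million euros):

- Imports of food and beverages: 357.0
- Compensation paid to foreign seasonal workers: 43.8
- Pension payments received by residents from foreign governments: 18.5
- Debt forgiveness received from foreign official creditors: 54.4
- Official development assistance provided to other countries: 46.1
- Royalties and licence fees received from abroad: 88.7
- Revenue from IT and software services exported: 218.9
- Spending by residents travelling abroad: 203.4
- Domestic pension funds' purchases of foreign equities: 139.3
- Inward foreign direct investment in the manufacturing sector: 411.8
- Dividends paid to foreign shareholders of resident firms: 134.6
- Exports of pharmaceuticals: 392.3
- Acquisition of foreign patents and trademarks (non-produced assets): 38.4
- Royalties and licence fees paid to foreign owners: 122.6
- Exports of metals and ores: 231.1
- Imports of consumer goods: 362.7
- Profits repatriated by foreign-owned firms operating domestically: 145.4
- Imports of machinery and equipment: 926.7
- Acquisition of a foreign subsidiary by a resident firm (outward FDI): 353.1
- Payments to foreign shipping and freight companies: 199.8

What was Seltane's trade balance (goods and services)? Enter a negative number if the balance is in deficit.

Goods: 392.3 - 926.7 - 362.7 + 231.1 - 357.0 = -1023.0
Services: 88.7 - 203.4 - 122.6 - 199.8 + 218.9 = -218.2
Trade balance = -1023.0 + (-218.2) = -1241.2
(Excluded from the trade balance — primary income: compensation paid to foreign seasonal workers 43.8, dividends paid to foreign shareholders of resident firms 134.6, profits repatriated by foreign-owned firms operating domestically 145.4; secondary income: pension payments received by residents from foreign governments 18.5, official development assistance provided to other countries 46.1; capital account: debt forgiveness received from foreign official creditors 54.4, acquisition of foreign patents and trademarks (non-produced assets) 38.4; financial account: domestic pension funds' purchases of foreign equities 139.3, inward foreign direct investment in the manufacturing sector 411.8, acquisition of a foreign subsidiary by a resident firm (outward FDI) 353.1.)

-1241.2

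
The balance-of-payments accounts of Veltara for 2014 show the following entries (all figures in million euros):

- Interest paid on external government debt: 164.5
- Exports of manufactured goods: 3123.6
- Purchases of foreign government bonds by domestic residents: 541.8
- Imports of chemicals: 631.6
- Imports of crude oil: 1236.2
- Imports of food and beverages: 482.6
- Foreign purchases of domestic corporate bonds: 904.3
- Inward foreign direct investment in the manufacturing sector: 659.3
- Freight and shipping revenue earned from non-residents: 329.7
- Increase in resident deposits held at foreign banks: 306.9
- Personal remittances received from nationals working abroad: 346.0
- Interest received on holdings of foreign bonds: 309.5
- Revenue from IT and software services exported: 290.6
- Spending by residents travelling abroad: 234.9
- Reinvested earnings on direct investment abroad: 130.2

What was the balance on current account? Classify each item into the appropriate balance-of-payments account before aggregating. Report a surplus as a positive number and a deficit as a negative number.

1779.8

Goods: -631.6 - 482.6 - 1236.2 + 3123.6 = 773.2
Services: -234.9 + 290.6 + 329.7 = 385.4
Primary income: 130.2 - 164.5 + 309.5 = 275.2
Secondary income: 346.0
Current account = 773.2 + 385.4 + 275.2 + 346.0 = 1779.8
(Excluded from the current account — financial account: purchases of foreign government bonds by domestic residents 541.8, foreign purchases of domestic corporate bonds 904.3, inward foreign direct investment in the manufacturing sector 659.3, increase in resident deposits held at foreign banks 306.9.)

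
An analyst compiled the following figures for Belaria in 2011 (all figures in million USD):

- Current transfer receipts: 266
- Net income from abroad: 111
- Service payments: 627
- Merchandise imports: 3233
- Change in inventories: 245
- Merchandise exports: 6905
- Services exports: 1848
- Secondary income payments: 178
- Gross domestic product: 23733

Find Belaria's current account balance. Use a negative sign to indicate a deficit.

Goods balance = 6905 - 3233 = 3672
Services balance = 1848 - 627 = 1221
Trade balance (goods + services) = 3672 + 1221 = 4893
Net primary income = 111
Net secondary income = 266 - 178 = 88
Current account = 4893 + 111 + 88 = 5092

5092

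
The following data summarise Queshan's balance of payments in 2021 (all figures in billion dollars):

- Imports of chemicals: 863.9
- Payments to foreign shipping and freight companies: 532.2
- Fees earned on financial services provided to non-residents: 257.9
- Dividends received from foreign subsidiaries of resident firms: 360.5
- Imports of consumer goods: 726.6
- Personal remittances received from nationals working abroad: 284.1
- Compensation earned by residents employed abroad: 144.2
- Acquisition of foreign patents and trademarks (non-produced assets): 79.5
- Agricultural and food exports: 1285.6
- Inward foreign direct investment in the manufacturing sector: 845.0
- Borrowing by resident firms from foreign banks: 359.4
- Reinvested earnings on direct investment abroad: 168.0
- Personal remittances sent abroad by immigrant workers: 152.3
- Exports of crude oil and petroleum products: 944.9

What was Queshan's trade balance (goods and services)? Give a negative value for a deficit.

365.7

Goods: -863.9 - 726.6 + 1285.6 + 944.9 = 640.0
Services: 257.9 - 532.2 = -274.3
Trade balance = 640.0 + (-274.3) = 365.7
(Excluded from the trade balance — primary income: dividends received from foreign subsidiaries of resident firms 360.5, compensation earned by residents employed abroad 144.2, reinvested earnings on direct investment abroad 168.0; secondary income: personal remittances received from nationals working abroad 284.1, personal remittances sent abroad by immigrant workers 152.3; capital account: acquisition of foreign patents and trademarks (non-produced assets) 79.5; financial account: inward foreign direct investment in the manufacturing sector 845.0, borrowing by resident firms from foreign banks 359.4.)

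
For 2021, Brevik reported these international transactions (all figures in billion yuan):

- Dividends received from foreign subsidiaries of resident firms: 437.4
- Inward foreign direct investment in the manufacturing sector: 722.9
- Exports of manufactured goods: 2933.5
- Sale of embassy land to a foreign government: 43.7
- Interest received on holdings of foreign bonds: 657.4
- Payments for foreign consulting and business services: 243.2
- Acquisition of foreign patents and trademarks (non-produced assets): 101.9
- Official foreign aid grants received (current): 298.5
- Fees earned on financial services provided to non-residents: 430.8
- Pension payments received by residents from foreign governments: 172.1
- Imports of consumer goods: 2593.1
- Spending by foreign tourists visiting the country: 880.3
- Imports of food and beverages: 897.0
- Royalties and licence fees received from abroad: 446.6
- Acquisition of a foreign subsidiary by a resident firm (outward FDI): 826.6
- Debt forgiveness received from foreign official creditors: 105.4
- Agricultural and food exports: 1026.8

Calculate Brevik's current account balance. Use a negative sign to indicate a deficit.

3550.1

Goods: 1026.8 + 2933.5 - 897.0 - 2593.1 = 470.2
Services: 430.8 - 243.2 + 880.3 + 446.6 = 1514.5
Primary income: 437.4 + 657.4 = 1094.8
Secondary income: 172.1 + 298.5 = 470.6
Current account = 470.2 + 1514.5 + 1094.8 + 470.6 = 3550.1
(Excluded from the current account — financial account: inward foreign direct investment in the manufacturing sector 722.9, acquisition of a foreign subsidiary by a resident firm (outward FDI) 826.6; capital account: sale of embassy land to a foreign government 43.7, acquisition of foreign patents and trademarks (non-produced assets) 101.9, debt forgiveness received from foreign official creditors 105.4.)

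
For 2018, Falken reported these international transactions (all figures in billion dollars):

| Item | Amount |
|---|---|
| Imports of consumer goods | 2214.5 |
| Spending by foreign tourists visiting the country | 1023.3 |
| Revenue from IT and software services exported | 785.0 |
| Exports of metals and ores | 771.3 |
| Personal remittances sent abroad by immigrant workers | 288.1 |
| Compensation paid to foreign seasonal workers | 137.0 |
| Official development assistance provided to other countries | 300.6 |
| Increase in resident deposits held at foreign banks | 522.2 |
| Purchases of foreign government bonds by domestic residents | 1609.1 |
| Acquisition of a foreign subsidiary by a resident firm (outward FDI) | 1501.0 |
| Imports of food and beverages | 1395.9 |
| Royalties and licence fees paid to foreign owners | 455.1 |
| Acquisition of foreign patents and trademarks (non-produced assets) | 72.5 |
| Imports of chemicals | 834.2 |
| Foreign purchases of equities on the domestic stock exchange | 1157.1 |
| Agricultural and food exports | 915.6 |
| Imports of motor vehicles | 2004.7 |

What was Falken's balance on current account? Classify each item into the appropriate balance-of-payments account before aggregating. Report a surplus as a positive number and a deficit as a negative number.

-4134.9

Goods: -834.2 - 2214.5 - 1395.9 + 915.6 + 771.3 - 2004.7 = -4762.4
Services: 785.0 + 1023.3 - 455.1 = 1353.2
Primary income: -137.0
Secondary income: -300.6 - 288.1 = -588.7
Current account = (-4762.4) + 1353.2 + (-137.0) + (-588.7) = -4134.9
(Excluded from the current account — financial account: increase in resident deposits held at foreign banks 522.2, purchases of foreign government bonds by domestic residents 1609.1, acquisition of a foreign subsidiary by a resident firm (outward FDI) 1501.0, foreign purchases of equities on the domestic stock exchange 1157.1; capital account: acquisition of foreign patents and trademarks (non-produced assets) 72.5.)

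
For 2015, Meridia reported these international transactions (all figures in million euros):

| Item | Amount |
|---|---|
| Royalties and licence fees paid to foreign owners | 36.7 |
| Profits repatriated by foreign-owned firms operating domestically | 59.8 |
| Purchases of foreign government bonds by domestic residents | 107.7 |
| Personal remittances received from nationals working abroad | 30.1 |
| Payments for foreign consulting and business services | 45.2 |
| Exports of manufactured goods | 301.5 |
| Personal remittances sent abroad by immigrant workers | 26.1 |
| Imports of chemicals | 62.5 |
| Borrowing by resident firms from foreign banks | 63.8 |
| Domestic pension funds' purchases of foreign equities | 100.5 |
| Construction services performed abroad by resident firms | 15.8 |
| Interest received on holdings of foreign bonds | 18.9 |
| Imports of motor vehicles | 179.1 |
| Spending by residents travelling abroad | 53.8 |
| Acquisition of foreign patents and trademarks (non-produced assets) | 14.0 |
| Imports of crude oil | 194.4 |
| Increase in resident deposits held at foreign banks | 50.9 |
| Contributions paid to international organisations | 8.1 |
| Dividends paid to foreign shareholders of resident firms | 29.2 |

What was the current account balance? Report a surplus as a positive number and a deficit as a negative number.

-328.6

Goods: 301.5 - 194.4 - 62.5 - 179.1 = -134.5
Services: -53.8 - 45.2 + 15.8 - 36.7 = -119.9
Primary income: 18.9 - 59.8 - 29.2 = -70.1
Secondary income: 30.1 - 8.1 - 26.1 = -4.1
Current account = (-134.5) + (-119.9) + (-70.1) + (-4.1) = -328.6
(Excluded from the current account — financial account: purchases of foreign government bonds by domestic residents 107.7, borrowing by resident firms from foreign banks 63.8, domestic pension funds' purchases of foreign equities 100.5, increase in resident deposits held at foreign banks 50.9; capital account: acquisition of foreign patents and trademarks (non-produced assets) 14.0.)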